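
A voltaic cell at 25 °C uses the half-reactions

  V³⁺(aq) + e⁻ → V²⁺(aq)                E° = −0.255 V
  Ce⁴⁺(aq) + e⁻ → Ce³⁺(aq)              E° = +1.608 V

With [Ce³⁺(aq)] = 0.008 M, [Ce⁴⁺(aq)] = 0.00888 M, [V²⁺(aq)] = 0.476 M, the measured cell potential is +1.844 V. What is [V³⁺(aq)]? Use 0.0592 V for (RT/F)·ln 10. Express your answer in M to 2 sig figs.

1.1 M

Ce⁴⁺/Ce³⁺ is the cathode (higher E°); E°cell = +1.608 − (−0.255) = +1.863 V with n = 1.
Since E = E° − (0.0592/n)·log Q, log Q = n(E° − E)/0.0592 = 0.321.
Balancing electrons gives Ce⁴⁺(aq) + V²⁺(aq) → Ce³⁺(aq) + V³⁺(aq); thus Q = ([Ce³⁺(aq)]·[V³⁺(aq)]) / ([Ce⁴⁺(aq)]·[V²⁺(aq)]).
Substituting the known concentrations and solving, log [V³⁺(aq)] = 0.044 and [V³⁺(aq)] = 1.1 M.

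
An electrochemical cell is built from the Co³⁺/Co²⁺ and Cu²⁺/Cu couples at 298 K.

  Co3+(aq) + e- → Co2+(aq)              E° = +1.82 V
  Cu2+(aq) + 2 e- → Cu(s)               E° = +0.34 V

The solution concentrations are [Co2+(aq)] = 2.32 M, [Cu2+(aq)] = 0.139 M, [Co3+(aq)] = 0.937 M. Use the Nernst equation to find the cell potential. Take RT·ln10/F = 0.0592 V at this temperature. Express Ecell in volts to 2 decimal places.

The Co³⁺/Co²⁺ couple has the more positive E°, so it is the cathode; Cu²⁺/Cu is the anode.
The standard potential is +1.82 − (+0.34) = +1.48 V and the balanced reaction transfers n = 2 electrons.
For the overall reaction 2 Co3+(aq) + Cu(s) → 2 Co2+(aq) + Cu2+(aq), Q = ([Co2+(aq)]^2·[Cu2+(aq)]) / [Co3+(aq)]^2 = 0.852, giving log Q = −0.069.
E = E° − (0.0592/n)·log Q = +1.48 − (0.0592/2)(−0.069) = +1.48 V.

+1.48 V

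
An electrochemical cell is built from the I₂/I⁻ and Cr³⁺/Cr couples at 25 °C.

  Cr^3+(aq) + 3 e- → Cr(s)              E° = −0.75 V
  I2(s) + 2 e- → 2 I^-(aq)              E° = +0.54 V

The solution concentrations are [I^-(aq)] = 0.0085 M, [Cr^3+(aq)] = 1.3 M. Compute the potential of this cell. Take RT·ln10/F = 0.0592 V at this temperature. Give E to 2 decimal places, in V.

Since E°(I₂/I⁻) > E°(Cr³⁺/Cr), I₂/I⁻ serves as the cathode.
E°cell = E°cat − E°an = +0.54 − (−0.75) = +1.29 V; n = 6.
The balanced reaction is 3 I2(s) + 2 Cr(s) → 6 I^-(aq) + 2 Cr^3+(aq), so Q = [I^-(aq)]^6·[Cr^3+(aq)]^2 = 6.37×10^−13 and log Q = −12.196.
By the Nernst equation, E = +1.29 − (0.0592/6)·(−12.196) = +1.41 V.

+1.41 V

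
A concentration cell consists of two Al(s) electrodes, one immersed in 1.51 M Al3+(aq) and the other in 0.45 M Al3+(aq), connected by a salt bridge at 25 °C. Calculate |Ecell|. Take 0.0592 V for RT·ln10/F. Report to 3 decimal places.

0.010 V

For a concentration cell E°cell = 0, since both electrodes use the same couple.
The compartment with the higher Al3+(aq) concentration (1.51 M) acts as the cathode; ions are reduced there and produced at the dilute (0.45 M) anode.
With n = 3, Ecell = −(0.0592/3)·log([dilute]/[conc]) = −(0.0592/3)·log(0.45/1.51) = +0.010 V.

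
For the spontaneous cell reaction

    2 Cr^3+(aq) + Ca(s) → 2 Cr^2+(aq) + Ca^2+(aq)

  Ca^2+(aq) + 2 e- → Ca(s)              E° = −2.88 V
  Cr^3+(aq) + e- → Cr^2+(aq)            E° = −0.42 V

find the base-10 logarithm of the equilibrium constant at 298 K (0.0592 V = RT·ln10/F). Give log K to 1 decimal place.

The Cr³⁺/Cr²⁺ couple is reduced (cathode); E°cell = −0.42 − (−2.88) = +2.46 V with n = 2.
At equilibrium E = 0, so log K = nE°cell / 0.0592 = (2)(+2.46) / 0.0592 = 83.1.

log K = 83.1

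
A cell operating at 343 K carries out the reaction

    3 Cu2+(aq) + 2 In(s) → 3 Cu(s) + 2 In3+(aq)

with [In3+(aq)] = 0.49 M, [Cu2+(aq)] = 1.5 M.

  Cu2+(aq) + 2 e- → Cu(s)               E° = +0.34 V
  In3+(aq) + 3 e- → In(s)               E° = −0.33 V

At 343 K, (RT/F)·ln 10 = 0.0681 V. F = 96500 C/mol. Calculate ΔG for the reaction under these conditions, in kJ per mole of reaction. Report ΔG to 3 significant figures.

E°cell = +0.34 − (−0.33) = +0.67 V; the balanced reaction transfers n = 6 electrons.
Here Q = [In3+(aq)]^2 / [Cu2+(aq)]^3 = 0.0711 (log Q = −1.148), giving E = +0.67 − (0.0681/6)·(−1.148) = +0.6830 V.
ΔG = −nFE = −(6)(96500)(+0.6830) J/mol = −395 kJ/mol.

−395 kJ/mol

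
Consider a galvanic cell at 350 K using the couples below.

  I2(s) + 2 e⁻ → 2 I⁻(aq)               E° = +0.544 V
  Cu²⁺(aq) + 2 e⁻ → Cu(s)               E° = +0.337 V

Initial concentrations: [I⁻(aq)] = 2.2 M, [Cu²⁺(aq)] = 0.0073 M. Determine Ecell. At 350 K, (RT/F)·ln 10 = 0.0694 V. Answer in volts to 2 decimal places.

Since E°(I₂/I⁻) > E°(Cu²⁺/Cu), I₂/I⁻ serves as the cathode.
E°cell = E°cat − E°an = +0.544 − (+0.337) = +0.207 V; n = 2.
Balancing gives I2(s) + Cu(s) → 2 I⁻(aq) + Cu²⁺(aq); hence Q = [I⁻(aq)]^2·[Cu²⁺(aq)] = 0.0353 (log Q = −1.452).
By the Nernst equation, E = +0.207 − (0.0694/2)·(−1.452) = +0.26 V.

+0.26 V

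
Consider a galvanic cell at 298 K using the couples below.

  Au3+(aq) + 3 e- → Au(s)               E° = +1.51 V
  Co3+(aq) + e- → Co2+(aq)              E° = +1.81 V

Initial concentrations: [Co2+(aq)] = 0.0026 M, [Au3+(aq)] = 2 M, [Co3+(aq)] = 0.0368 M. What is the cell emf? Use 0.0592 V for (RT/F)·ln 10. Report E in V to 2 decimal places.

+0.36 V

Co³⁺/Co²⁺ is reduced (cathode, E° = +1.81 V) and Au³⁺/Au is oxidized (anode).
The standard potential is +1.81 − (+1.51) = +0.30 V and the balanced reaction transfers n = 3 electrons.
Balancing gives 3 Co3+(aq) + Au(s) → 3 Co2+(aq) + Au3+(aq); hence Q = ([Co2+(aq)]^3·[Au3+(aq)]) / [Co3+(aq)]^3 = 0.000705 (log Q = −3.152).
E = E° − (0.0592/n)·log Q = +0.30 − (0.0592/3)(−3.152) = +0.36 V.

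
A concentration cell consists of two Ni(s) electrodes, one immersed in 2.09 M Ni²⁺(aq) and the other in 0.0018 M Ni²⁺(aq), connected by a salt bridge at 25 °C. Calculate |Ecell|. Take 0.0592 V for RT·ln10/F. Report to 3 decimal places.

For a concentration cell E°cell = 0, since both electrodes use the same couple.
The compartment with the higher Ni²⁺(aq) concentration (2.09 M) acts as the cathode; ions are reduced there and produced at the dilute (0.0018 M) anode.
With n = 2, Ecell = −(0.0592/2)·log([dilute]/[conc]) = −(0.0592/2)·log(0.0018/2.09) = +0.091 V.

0.091 V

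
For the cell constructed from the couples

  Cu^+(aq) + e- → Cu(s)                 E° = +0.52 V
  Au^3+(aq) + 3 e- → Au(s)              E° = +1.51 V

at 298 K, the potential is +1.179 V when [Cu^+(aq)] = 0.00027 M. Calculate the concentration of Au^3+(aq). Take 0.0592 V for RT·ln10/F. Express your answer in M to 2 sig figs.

Au³⁺/Au is the cathode (higher E°); E°cell = +1.51 − (+0.52) = +0.99 V with n = 3.
Rearranging E = E° − (0.0592/n)·log Q gives log Q = 3(+0.99 − (+1.179))/0.0592 = −9.578.
Balancing electrons gives Au^3+(aq) + 3 Cu(s) → Au(s) + 3 Cu^+(aq); thus Q = [Cu^+(aq)]^3 / [Au^3+(aq)].
Substituting the known concentrations and solving, log [Au^3+(aq)] = −1.128 and [Au^3+(aq)] = 0.074 M.

0.074 M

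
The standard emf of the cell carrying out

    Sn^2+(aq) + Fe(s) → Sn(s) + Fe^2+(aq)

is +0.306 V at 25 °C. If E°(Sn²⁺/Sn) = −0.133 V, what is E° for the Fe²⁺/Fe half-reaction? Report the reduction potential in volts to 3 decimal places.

In the reaction as written the Sn²⁺/Sn couple is reduced (cathode) and Fe²⁺/Fe is oxidized (anode), so E°cell = E°(Sn²⁺/Sn) − E°(Fe²⁺/Fe).
E°(Fe²⁺/Fe) = E°(cathode) − E°cell = −0.133 − (+0.306) = −0.439 V.

−0.439 V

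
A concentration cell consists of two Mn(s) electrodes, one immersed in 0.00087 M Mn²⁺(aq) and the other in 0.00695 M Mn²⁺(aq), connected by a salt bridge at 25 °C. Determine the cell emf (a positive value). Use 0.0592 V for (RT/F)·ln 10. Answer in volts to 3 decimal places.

0.027 V

For a concentration cell E°cell = 0, since both electrodes use the same couple.
The compartment with the higher Mn²⁺(aq) concentration (0.00695 M) acts as the cathode; ions are reduced there and produced at the dilute (0.00087 M) anode.
With n = 2, Ecell = −(0.0592/2)·log([dilute]/[conc]) = −(0.0592/2)·log(0.00087/0.00695) = +0.027 V.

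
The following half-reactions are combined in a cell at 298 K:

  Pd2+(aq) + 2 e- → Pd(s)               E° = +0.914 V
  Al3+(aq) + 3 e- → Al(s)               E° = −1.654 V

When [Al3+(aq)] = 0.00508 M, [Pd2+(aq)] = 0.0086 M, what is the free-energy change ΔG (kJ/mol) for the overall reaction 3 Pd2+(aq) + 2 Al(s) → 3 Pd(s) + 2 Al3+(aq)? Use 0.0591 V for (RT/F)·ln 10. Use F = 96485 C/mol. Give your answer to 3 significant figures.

E°cell = +0.914 − (−1.654) = +2.568 V; the balanced reaction transfers n = 6 electrons.
Q = [Al3+(aq)]^2 / [Pd2+(aq)]^3 = 40.6, so log Q = 1.608 and E = +2.568 − (0.0591/6)(1.608) = +2.5522 V.
Then ΔG = −nFE = −6 × 96485 × +2.5522 J/mol = −1480 kJ/mol.

−1480 kJ/mol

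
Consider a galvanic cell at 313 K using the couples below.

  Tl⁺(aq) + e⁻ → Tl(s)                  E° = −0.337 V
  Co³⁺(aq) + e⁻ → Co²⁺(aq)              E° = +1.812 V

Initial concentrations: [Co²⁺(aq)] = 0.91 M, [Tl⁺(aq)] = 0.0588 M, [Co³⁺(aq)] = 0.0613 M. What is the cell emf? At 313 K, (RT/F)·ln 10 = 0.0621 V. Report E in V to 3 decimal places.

+2.153 V

The Co³⁺/Co²⁺ couple has the more positive E°, so it is the cathode; Tl⁺/Tl is the anode.
E°cell = +1.812 − (−0.337) = +2.149 V, with n = 1 electron transferred.
Balancing gives Co³⁺(aq) + Tl(s) → Co²⁺(aq) + Tl⁺(aq); hence Q = ([Co²⁺(aq)]·[Tl⁺(aq)]) / [Co³⁺(aq)] = 0.873 (log Q = −0.059).
Applying E = E° − (RT ln10/nF)·log Q gives +2.149 − (0.0621/1)(−0.059) = +2.153 V.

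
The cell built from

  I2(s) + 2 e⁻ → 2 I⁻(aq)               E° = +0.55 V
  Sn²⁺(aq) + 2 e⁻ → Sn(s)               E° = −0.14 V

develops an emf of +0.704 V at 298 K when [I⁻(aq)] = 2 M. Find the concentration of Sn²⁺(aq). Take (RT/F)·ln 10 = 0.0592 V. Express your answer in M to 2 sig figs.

0.084 M

With I₂/I⁻ at the cathode and Sn²⁺/Sn at the anode, E°cell = +0.55 − (−0.14) = +0.69 V (n = 2).
Rearranging E = E° − (0.0592/n)·log Q gives log Q = 2(+0.69 − (+0.704))/0.0592 = −0.473.
The balanced reaction is I2(s) + Sn(s) → 2 I⁻(aq) + Sn²⁺(aq), so Q = [I⁻(aq)]^2·[Sn²⁺(aq)].
Isolating [Sn²⁺(aq)] in Q = 10^{−0.473} yields log [Sn²⁺(aq)] = −1.075, i.e. 0.084 M.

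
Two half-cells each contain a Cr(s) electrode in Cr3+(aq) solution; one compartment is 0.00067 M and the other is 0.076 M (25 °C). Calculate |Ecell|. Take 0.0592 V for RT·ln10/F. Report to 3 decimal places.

0.041 V

For a concentration cell E°cell = 0, since both electrodes use the same couple.
The compartment with the higher Cr3+(aq) concentration (0.076 M) acts as the cathode; ions are reduced there and produced at the dilute (0.00067 M) anode.
With n = 3, Ecell = −(0.0592/3)·log([dilute]/[conc]) = −(0.0592/3)·log(0.00067/0.076) = +0.041 V.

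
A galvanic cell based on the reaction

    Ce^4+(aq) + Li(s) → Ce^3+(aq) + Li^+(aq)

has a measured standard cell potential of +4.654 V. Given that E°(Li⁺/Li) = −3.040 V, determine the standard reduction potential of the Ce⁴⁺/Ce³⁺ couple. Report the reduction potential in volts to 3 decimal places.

+1.614 V

In the reaction as written the Ce⁴⁺/Ce³⁺ couple is reduced (cathode) and Li⁺/Li is oxidized (anode), so E°cell = E°(Ce⁴⁺/Ce³⁺) − E°(Li⁺/Li).
E°(Ce⁴⁺/Ce³⁺) = E°cell + E°(anode) = +4.654 + (−3.040) = +1.614 V.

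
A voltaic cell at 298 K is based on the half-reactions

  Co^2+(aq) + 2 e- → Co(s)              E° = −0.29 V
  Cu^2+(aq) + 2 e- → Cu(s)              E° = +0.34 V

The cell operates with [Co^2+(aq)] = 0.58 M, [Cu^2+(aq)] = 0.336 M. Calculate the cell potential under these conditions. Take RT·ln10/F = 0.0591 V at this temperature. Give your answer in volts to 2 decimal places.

The Cu²⁺/Cu couple has the more positive E°, so it is the cathode; Co²⁺/Co is the anode.
E°cell = +0.34 − (−0.29) = +0.63 V, with n = 2 electrons transferred.
Balancing gives Cu^2+(aq) + Co(s) → Cu(s) + Co^2+(aq); hence Q = [Co^2+(aq)] / [Cu^2+(aq)] = 1.73 (log Q = 0.237).
E = E° − (0.0591/n)·log Q = +0.63 − (0.0591/2)(0.237) = +0.62 V.

+0.62 V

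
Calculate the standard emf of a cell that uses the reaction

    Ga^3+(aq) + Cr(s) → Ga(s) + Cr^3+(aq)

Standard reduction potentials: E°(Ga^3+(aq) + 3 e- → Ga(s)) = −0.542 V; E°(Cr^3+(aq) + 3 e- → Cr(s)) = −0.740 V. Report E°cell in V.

In the reaction as written, Ga^3+(aq) is reduced (cathode) and Cr^3+(aq) is produced by oxidation at the anode.
E°cell = E°(cathode) − E°(anode) = −0.542 − (−0.740) = +0.198 V.

+0.198 V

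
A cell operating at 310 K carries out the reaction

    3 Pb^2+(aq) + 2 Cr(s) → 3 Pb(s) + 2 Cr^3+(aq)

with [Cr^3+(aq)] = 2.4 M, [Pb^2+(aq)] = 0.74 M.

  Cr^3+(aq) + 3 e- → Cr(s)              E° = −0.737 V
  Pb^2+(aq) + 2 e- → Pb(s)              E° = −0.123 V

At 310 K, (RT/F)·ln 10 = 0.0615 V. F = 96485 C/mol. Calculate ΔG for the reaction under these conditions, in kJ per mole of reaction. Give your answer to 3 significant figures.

−349 kJ/mol

The standard cell potential is −0.123 − (−0.737) = +0.614 V, with n = 6 electrons in the balanced equation.
Here Q = [Cr^3+(aq)]^2 / [Pb^2+(aq)]^3 = 14.2 (log Q = 1.153), giving E = +0.614 − (0.0615/6)·(1.153) = +0.6022 V.
ΔG = −nFE = −(6)(96485)(+0.6022) J/mol = −349 kJ/mol.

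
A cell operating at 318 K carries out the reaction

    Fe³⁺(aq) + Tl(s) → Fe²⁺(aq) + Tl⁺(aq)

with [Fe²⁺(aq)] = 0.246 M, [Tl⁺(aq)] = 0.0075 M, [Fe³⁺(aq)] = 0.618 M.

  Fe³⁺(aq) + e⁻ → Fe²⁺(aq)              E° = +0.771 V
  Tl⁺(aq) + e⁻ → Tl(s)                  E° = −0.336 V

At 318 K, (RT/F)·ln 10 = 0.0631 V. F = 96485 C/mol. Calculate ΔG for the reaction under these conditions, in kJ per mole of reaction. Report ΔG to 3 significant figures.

The standard cell potential is +0.771 − (−0.336) = +1.107 V, with n = 1 electron in the balanced equation.
Here Q = ([Fe²⁺(aq)]·[Tl⁺(aq)]) / [Fe³⁺(aq)] = 0.00299 (log Q = −2.525), giving E = +1.107 − (0.0631/1)·(−2.525) = +1.2663 V.
Finally ΔG = −nFE = −(1)(96485 C/mol)(+1.2663 V) = −122 kJ/mol.

−122 kJ/mol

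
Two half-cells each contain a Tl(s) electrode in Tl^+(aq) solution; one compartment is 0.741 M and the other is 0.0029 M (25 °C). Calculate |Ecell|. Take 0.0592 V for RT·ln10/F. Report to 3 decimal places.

0.143 V

For a concentration cell E°cell = 0, since both electrodes use the same couple.
The compartment with the higher Tl^+(aq) concentration (0.741 M) acts as the cathode; ions are reduced there and produced at the dilute (0.0029 M) anode.
With n = 1, Ecell = −(0.0592/1)·log([dilute]/[conc]) = −(0.0592/1)·log(0.0029/0.741) = +0.143 V.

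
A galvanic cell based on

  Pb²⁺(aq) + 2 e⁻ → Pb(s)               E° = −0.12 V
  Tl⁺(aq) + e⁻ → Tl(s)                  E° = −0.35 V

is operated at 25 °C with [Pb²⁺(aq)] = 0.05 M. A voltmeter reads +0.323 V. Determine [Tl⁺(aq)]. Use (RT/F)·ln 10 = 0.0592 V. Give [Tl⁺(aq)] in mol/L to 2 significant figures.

0.0060 M

With Pb²⁺/Pb at the cathode and Tl⁺/Tl at the anode, E°cell = −0.12 − (−0.35) = +0.23 V (n = 2).
Rearranging E = E° − (0.0592/n)·log Q gives log Q = 2(+0.23 − (+0.323))/0.0592 = −3.142.
The balanced reaction is Pb²⁺(aq) + 2 Tl(s) → Pb(s) + 2 Tl⁺(aq), so Q = [Tl⁺(aq)]^2 / [Pb²⁺(aq)].
Solving for the unknown gives log [Tl⁺(aq)] = −2.222, so [Tl⁺(aq)] ≈ 0.0060 M.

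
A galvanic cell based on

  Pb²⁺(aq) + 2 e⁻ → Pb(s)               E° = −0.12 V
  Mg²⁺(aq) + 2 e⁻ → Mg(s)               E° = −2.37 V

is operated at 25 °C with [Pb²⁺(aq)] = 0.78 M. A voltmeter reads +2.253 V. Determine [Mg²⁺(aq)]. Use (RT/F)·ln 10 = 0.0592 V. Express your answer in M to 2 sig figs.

The Pb²⁺/Pb couple has the larger reduction potential, so it is the cathode: E°cell = −0.12 − (−2.37) = +2.25 V and n = 2.
Rearranging E = E° − (0.0592/n)·log Q gives log Q = 2(+2.25 − (+2.253))/0.0592 = −0.101.
Balancing electrons gives Pb²⁺(aq) + Mg(s) → Pb(s) + Mg²⁺(aq); thus Q = [Mg²⁺(aq)] / [Pb²⁺(aq)].
Substituting the known concentrations and solving, log [Mg²⁺(aq)] = −0.209 and [Mg²⁺(aq)] = 0.62 M.

0.62 M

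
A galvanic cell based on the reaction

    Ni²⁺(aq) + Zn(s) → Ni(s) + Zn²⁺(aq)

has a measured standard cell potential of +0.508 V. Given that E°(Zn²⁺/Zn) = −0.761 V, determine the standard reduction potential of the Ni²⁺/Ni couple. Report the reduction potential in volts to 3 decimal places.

In the reaction as written the Ni²⁺/Ni couple is reduced (cathode) and Zn²⁺/Zn is oxidized (anode), so E°cell = E°(Ni²⁺/Ni) − E°(Zn²⁺/Zn).
E°(Ni²⁺/Ni) = E°cell + E°(anode) = +0.508 + (−0.761) = −0.253 V.

−0.253 V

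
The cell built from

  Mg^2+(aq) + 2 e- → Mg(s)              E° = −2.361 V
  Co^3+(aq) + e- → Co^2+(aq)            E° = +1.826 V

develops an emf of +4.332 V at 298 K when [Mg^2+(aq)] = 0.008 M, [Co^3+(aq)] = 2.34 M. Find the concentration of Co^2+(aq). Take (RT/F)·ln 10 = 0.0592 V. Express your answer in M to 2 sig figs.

0.093 M

The Co³⁺/Co²⁺ couple has the larger reduction potential, so it is the cathode: E°cell = +1.826 − (−2.361) = +4.187 V and n = 2.
Rearranging E = E° − (0.0592/n)·log Q gives log Q = 2(+4.187 − (+4.332))/0.0592 = −4.899.
Balancing electrons gives 2 Co^3+(aq) + Mg(s) → 2 Co^2+(aq) + Mg^2+(aq); thus Q = ([Co^2+(aq)]^2·[Mg^2+(aq)]) / [Co^3+(aq)]^2.
Isolating [Co^2+(aq)] in Q = 10^{−4.899} yields log [Co^2+(aq)] = −1.032, i.e. 0.093 M.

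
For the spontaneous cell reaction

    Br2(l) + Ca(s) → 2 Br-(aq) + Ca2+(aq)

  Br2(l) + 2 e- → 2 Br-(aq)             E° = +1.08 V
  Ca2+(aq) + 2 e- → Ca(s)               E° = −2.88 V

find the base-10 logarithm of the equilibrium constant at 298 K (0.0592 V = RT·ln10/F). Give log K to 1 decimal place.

log K = 133.8

The Br₂/Br⁻ couple is reduced (cathode); E°cell = +1.08 − (−2.88) = +3.96 V with n = 2.
At equilibrium E = 0, so log K = nE°cell / 0.0592 = (2)(+3.96) / 0.0592 = 133.8.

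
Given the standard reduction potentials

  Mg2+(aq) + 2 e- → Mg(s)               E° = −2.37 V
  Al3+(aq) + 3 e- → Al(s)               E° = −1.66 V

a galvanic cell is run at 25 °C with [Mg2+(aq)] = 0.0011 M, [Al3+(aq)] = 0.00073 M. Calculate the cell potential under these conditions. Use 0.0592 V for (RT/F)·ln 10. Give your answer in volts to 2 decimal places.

Since E°(Al³⁺/Al) > E°(Mg²⁺/Mg), Al³⁺/Al serves as the cathode.
The standard potential is −1.66 − (−2.37) = +0.71 V and the balanced reaction transfers n = 6 electrons.
For the overall reaction 2 Al3+(aq) + 3 Mg(s) → 2 Al(s) + 3 Mg2+(aq), Q = [Mg2+(aq)]^3 / [Al3+(aq)]^2 = 0.0025, giving log Q = −2.602.
By the Nernst equation, E = +0.71 − (0.0592/6)·(−2.602) = +0.74 V.

+0.74 V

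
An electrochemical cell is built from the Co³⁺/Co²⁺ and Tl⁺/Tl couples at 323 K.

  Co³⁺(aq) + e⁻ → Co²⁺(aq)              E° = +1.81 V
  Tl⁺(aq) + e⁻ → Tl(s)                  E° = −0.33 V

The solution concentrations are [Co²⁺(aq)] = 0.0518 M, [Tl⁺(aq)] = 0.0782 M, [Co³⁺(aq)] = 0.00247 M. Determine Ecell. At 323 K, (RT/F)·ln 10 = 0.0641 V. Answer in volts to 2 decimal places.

+2.13 V

Since E°(Co³⁺/Co²⁺) > E°(Tl⁺/Tl), Co³⁺/Co²⁺ serves as the cathode.
E°cell = +1.81 − (−0.33) = +2.14 V, with n = 1 electron transferred.
The balanced reaction is Co³⁺(aq) + Tl(s) → Co²⁺(aq) + Tl⁺(aq), so Q = ([Co²⁺(aq)]·[Tl⁺(aq)]) / [Co³⁺(aq)] = 1.64 and log Q = 0.215.
By the Nernst equation, E = +2.14 − (0.0641/1)·(0.215) = +2.13 V.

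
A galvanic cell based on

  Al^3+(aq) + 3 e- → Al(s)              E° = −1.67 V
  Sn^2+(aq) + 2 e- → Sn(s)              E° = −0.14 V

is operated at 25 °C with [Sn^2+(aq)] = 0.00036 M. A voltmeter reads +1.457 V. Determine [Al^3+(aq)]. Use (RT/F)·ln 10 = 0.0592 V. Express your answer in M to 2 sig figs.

Sn²⁺/Sn is the cathode (higher E°); E°cell = −0.14 − (−1.67) = +1.53 V with n = 6.
From the Nernst equation, log Q = n(E° − E)/0.0592 = 6·(+1.53 − (+1.457))/0.0592 = 7.399.
For 3 Sn^2+(aq) + 2 Al(s) → 3 Sn(s) + 2 Al^3+(aq), the reaction quotient is Q = [Al^3+(aq)]^2 / [Sn^2+(aq)]^3.
Substituting the known concentrations and solving, log [Al^3+(aq)] = −1.466 and [Al^3+(aq)] = 0.034 M.

0.034 M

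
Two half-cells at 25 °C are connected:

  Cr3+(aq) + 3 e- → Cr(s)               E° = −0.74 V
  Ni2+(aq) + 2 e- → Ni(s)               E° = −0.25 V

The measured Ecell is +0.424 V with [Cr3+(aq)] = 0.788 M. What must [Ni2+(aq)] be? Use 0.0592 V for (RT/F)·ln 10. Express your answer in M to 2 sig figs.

0.0050 M

Ni²⁺/Ni is the cathode (higher E°); E°cell = −0.25 − (−0.74) = +0.49 V with n = 6.
Rearranging E = E° − (0.0592/n)·log Q gives log Q = 6(+0.49 − (+0.424))/0.0592 = 6.689.
The balanced reaction is 3 Ni2+(aq) + 2 Cr(s) → 3 Ni(s) + 2 Cr3+(aq), so Q = [Cr3+(aq)]^2 / [Ni2+(aq)]^3.
Isolating [Ni2+(aq)] in Q = 10^{6.689} yields log [Ni2+(aq)] = −2.299, i.e. 0.0050 M.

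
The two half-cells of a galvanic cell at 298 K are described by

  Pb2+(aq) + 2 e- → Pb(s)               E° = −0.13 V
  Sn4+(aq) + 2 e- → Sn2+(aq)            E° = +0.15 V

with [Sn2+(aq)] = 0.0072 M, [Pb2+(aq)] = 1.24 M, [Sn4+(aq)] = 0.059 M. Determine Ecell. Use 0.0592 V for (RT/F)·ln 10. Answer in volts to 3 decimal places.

Sn⁴⁺/Sn²⁺ is reduced (cathode, E° = +0.15 V) and Pb²⁺/Pb is oxidized (anode).
E°cell = E°cat − E°an = +0.15 − (−0.13) = +0.28 V; n = 2.
For the overall reaction Sn4+(aq) + Pb(s) → Sn2+(aq) + Pb2+(aq), Q = ([Sn2+(aq)]·[Pb2+(aq)]) / [Sn4+(aq)] = 0.151, giving log Q = −0.820.
By the Nernst equation, E = +0.28 − (0.0592/2)·(−0.820) = +0.304 V.

+0.304 V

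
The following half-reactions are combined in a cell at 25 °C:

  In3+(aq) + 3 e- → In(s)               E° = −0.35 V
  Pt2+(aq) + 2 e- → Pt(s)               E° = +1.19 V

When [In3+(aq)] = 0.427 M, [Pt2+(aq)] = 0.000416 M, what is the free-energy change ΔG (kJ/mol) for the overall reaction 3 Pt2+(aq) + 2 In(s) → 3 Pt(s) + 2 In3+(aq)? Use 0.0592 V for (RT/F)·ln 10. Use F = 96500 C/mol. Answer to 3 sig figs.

E°cell = +1.19 − (−0.35) = +1.54 V; the balanced reaction transfers n = 6 electrons.
The reaction quotient is [In3+(aq)]^2 / [Pt2+(aq)]^3 = 2.53×10^9; by Nernst, E = +1.54 − (0.0592/6)(9.404) = +1.4472 V.
Finally ΔG = −nFE = −(6)(96500 C/mol)(+1.4472 V) = −838 kJ/mol.

−838 kJ/mol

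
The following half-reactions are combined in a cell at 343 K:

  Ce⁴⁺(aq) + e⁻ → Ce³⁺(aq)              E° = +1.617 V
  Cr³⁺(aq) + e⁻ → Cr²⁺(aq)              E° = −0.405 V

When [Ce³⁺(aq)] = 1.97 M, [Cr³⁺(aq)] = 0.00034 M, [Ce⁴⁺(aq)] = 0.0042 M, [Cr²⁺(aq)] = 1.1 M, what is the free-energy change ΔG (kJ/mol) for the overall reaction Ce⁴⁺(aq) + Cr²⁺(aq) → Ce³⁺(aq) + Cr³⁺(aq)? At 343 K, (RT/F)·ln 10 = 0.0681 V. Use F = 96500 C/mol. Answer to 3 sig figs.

E°cell = +1.617 − (−0.405) = +2.022 V; the balanced reaction transfers n = 1 electron.
The reaction quotient is ([Ce³⁺(aq)]·[Cr³⁺(aq)]) / ([Ce⁴⁺(aq)]·[Cr²⁺(aq)]) = 0.145; by Nernst, E = +2.022 − (0.0681/1)(−0.839) = +2.0791 V.
Finally ΔG = −nFE = −(1)(96500 C/mol)(+2.0791 V) = −201 kJ/mol.

−201 kJ/mol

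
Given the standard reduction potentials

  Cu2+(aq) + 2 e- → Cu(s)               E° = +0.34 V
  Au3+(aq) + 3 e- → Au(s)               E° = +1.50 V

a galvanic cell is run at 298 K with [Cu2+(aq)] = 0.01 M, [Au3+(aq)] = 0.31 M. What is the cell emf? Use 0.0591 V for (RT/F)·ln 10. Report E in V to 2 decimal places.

+1.21 V

Au³⁺/Au is reduced (cathode, E° = +1.50 V) and Cu²⁺/Cu is oxidized (anode).
The standard potential is +1.50 − (+0.34) = +1.16 V and the balanced reaction transfers n = 6 electrons.
The balanced reaction is 2 Au3+(aq) + 3 Cu(s) → 2 Au(s) + 3 Cu2+(aq), so Q = [Cu2+(aq)]^3 / [Au3+(aq)]^2 = 1.04×10^−5 and log Q = −4.983.
E = E° − (0.0591/n)·log Q = +1.16 − (0.0591/6)(−4.983) = +1.21 V.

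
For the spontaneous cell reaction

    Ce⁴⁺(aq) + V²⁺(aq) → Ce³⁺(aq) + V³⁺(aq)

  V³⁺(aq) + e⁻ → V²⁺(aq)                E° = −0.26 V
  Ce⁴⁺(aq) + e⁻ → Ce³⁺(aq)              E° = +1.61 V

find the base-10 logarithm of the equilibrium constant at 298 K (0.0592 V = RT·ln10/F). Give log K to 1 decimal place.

The Ce⁴⁺/Ce³⁺ couple is reduced (cathode); E°cell = +1.61 − (−0.26) = +1.87 V with n = 1.
At equilibrium E = 0, so log K = nE°cell / 0.0592 = (1)(+1.87) / 0.0592 = 31.6.

log K = 31.6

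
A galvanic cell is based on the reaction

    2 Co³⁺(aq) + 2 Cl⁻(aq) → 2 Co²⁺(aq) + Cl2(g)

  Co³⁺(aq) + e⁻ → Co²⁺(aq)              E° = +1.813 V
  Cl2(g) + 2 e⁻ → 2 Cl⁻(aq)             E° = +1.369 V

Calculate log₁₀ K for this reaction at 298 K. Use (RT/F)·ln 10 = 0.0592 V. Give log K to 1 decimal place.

log K = 15.0

The Co³⁺/Co²⁺ couple is reduced (cathode); E°cell = +1.813 − (+1.369) = +0.444 V with n = 2.
At equilibrium E = 0, so log K = nE°cell / 0.0592 = (2)(+0.444) / 0.0592 = 15.0.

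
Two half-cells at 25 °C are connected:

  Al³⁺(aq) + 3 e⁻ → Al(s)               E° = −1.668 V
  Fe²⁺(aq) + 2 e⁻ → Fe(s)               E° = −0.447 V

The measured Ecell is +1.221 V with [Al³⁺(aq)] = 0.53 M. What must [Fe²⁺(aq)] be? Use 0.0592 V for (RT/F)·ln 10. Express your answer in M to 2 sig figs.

0.65 M

The Fe²⁺/Fe couple has the larger reduction potential, so it is the cathode: E°cell = −0.447 − (−1.668) = +1.221 V and n = 6.
From the Nernst equation, log Q = n(E° − E)/0.0592 = 6·(+1.221 − (+1.221))/0.0592 = 0.000.
The balanced reaction is 3 Fe²⁺(aq) + 2 Al(s) → 3 Fe(s) + 2 Al³⁺(aq), so Q = [Al³⁺(aq)]^2 / [Fe²⁺(aq)]^3.
Isolating [Fe²⁺(aq)] in Q = 10^{0.000} yields log [Fe²⁺(aq)] = −0.184, i.e. 0.65 M.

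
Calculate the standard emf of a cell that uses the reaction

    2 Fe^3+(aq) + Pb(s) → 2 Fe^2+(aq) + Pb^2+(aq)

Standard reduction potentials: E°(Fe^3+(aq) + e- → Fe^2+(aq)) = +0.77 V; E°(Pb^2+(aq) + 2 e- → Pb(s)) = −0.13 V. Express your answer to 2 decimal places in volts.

+0.90 V

Fe^3+(aq) gains electrons, so the Fe³⁺/Fe²⁺ couple is the cathode; the Pb²⁺/Pb couple is the anode.
E°cell = E°(cathode) − E°(anode) = +0.77 − (−0.13) = +0.90 V.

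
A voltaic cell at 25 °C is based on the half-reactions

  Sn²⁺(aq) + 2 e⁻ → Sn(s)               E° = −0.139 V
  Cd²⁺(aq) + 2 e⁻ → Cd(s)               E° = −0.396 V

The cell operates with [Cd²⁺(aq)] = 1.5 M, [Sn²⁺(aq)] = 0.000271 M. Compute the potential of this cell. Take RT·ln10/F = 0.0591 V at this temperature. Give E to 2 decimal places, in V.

Since E°(Sn²⁺/Sn) > E°(Cd²⁺/Cd), Sn²⁺/Sn serves as the cathode.
E°cell = E°cat − E°an = −0.139 − (−0.396) = +0.257 V; n = 2.
Balancing gives Sn²⁺(aq) + Cd(s) → Sn(s) + Cd²⁺(aq); hence Q = [Cd²⁺(aq)] / [Sn²⁺(aq)] = 5.54×10^3 (log Q = 3.743).
E = E° − (0.0591/n)·log Q = +0.257 − (0.0591/2)(3.743) = +0.15 V.

+0.15 V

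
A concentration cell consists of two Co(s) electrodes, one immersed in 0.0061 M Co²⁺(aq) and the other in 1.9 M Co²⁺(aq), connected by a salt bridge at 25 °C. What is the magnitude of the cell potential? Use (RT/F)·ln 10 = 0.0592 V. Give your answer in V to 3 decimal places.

For a concentration cell E°cell = 0, since both electrodes use the same couple.
The compartment with the higher Co²⁺(aq) concentration (1.9 M) acts as the cathode; ions are reduced there and produced at the dilute (0.0061 M) anode.
With n = 2, Ecell = −(0.0592/2)·log([dilute]/[conc]) = −(0.0592/2)·log(0.0061/1.9) = +0.074 V.

0.074 V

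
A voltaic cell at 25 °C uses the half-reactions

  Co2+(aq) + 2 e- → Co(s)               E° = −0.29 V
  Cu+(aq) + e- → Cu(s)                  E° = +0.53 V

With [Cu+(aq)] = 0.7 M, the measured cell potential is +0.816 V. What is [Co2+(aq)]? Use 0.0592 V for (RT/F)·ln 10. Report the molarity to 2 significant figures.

0.67 M

With Cu⁺/Cu at the cathode and Co²⁺/Co at the anode, E°cell = +0.53 − (−0.29) = +0.82 V (n = 2).
Rearranging E = E° − (0.0592/n)·log Q gives log Q = 2(+0.82 − (+0.816))/0.0592 = 0.135.
The balanced reaction is 2 Cu+(aq) + Co(s) → 2 Cu(s) + Co2+(aq), so Q = [Co2+(aq)] / [Cu+(aq)]^2.
Solving for the unknown gives log [Co2+(aq)] = −0.175, so [Co2+(aq)] ≈ 0.67 M.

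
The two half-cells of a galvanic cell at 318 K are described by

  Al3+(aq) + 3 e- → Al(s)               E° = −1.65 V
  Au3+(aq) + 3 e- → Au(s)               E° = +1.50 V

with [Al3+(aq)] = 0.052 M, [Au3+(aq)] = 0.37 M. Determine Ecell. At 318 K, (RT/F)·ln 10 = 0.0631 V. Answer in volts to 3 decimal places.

Au³⁺/Au is reduced (cathode, E° = +1.50 V) and Al³⁺/Al is oxidized (anode).
The standard potential is +1.50 − (−1.65) = +3.15 V and the balanced reaction transfers n = 3 electrons.
For the overall reaction Au3+(aq) + Al(s) → Au(s) + Al3+(aq), Q = [Al3+(aq)] / [Au3+(aq)] = 0.141, giving log Q = −0.852.
Applying E = E° − (RT ln10/nF)·log Q gives +3.15 − (0.0631/3)(−0.852) = +3.168 V.

+3.168 V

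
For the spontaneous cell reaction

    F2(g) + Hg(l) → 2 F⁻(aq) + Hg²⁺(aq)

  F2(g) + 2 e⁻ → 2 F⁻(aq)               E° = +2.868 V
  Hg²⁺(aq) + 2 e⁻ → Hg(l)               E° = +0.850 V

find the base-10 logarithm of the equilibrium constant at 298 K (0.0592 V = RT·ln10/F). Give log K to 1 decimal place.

log K = 68.2

The F₂/F⁻ couple is reduced (cathode); E°cell = +2.868 − (+0.850) = +2.018 V with n = 2.
At equilibrium E = 0, so log K = nE°cell / 0.0592 = (2)(+2.018) / 0.0592 = 68.2.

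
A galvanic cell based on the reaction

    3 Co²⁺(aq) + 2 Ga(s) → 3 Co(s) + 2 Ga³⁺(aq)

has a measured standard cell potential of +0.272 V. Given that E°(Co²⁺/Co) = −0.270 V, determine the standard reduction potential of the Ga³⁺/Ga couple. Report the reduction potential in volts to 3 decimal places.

−0.542 V

In the reaction as written the Co²⁺/Co couple is reduced (cathode) and Ga³⁺/Ga is oxidized (anode), so E°cell = E°(Co²⁺/Co) − E°(Ga³⁺/Ga).
E°(Ga³⁺/Ga) = E°(cathode) − E°cell = −0.270 − (+0.272) = −0.542 V.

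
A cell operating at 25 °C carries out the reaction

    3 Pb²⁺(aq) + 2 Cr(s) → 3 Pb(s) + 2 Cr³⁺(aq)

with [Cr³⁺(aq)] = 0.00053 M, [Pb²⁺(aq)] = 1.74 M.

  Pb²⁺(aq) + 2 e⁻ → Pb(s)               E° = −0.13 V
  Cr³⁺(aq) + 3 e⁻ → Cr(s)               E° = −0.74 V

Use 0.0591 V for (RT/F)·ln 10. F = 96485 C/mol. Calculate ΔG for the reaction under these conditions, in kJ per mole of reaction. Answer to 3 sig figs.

With Pb²⁺/Pb reduced at the cathode, E°cell = −0.13 − (−0.74) = +0.61 V and n = 6.
The reaction quotient is [Cr³⁺(aq)]^2 / [Pb²⁺(aq)]^3 = 5.33×10^−8; by Nernst, E = +0.61 − (0.0591/6)(−7.273) = +0.6816 V.
Finally ΔG = −nFE = −(6)(96485 C/mol)(+0.6816 V) = −395 kJ/mol.

−395 kJ/mol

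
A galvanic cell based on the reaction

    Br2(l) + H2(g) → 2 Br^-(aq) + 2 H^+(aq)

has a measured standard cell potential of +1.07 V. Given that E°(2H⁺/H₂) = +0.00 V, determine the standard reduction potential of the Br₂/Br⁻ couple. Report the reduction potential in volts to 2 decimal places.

In the reaction as written the Br₂/Br⁻ couple is reduced (cathode) and 2H⁺/H₂ is oxidized (anode), so E°cell = E°(Br₂/Br⁻) − E°(2H⁺/H₂).
E°(Br₂/Br⁻) = E°cell + E°(anode) = +1.07 + (+0.00) = +1.07 V.

+1.07 V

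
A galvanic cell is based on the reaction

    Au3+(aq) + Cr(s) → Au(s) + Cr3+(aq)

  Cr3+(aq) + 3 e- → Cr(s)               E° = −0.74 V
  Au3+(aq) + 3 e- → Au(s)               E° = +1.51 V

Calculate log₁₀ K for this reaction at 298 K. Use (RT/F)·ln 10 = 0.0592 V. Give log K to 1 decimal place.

log K = 114.0

The Au³⁺/Au couple is reduced (cathode); E°cell = +1.51 − (−0.74) = +2.25 V with n = 3.
At equilibrium E = 0, so log K = nE°cell / 0.0592 = (3)(+2.25) / 0.0592 = 114.0.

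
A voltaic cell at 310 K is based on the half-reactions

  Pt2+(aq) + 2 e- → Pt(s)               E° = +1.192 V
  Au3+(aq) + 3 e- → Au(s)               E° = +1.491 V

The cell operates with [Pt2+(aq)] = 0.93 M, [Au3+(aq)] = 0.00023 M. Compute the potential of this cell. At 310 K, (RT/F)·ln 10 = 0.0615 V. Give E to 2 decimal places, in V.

+0.23 V

Since E°(Au³⁺/Au) > E°(Pt²⁺/Pt), Au³⁺/Au serves as the cathode.
E°cell = E°cat − E°an = +1.491 − (+1.192) = +0.299 V; n = 6.
Balancing gives 2 Au3+(aq) + 3 Pt(s) → 2 Au(s) + 3 Pt2+(aq); hence Q = [Pt2+(aq)]^3 / [Au3+(aq)]^2 = 1.52×10^7 (log Q = 7.182).
By the Nernst equation, E = +0.299 − (0.0615/6)·(7.182) = +0.23 V.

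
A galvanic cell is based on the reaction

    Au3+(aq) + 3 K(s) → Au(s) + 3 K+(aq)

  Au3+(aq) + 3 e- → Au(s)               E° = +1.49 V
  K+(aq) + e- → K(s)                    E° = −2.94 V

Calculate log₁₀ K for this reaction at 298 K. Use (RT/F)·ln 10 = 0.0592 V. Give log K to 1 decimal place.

log K = 224.5

The Au³⁺/Au couple is reduced (cathode); E°cell = +1.49 − (−2.94) = +4.43 V with n = 3.
At equilibrium E = 0, so log K = nE°cell / 0.0592 = (3)(+4.43) / 0.0592 = 224.5.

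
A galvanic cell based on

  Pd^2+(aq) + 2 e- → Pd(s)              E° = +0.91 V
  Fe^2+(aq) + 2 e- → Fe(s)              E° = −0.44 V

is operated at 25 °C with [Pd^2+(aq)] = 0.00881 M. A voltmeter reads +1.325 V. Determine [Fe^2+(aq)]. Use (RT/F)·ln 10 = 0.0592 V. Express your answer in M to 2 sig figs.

0.062 M

With Pd²⁺/Pd at the cathode and Fe²⁺/Fe at the anode, E°cell = +0.91 − (−0.44) = +1.35 V (n = 2).
Since E = E° − (0.0592/n)·log Q, log Q = n(E° − E)/0.0592 = 0.845.
The balanced reaction is Pd^2+(aq) + Fe(s) → Pd(s) + Fe^2+(aq), so Q = [Fe^2+(aq)] / [Pd^2+(aq)].
Substituting the known concentrations and solving, log [Fe^2+(aq)] = −1.210 and [Fe^2+(aq)] = 0.062 M.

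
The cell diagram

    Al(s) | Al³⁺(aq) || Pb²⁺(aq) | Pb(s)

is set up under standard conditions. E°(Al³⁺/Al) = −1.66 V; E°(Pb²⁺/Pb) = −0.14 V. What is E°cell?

+1.52 V

By convention the left-hand electrode in cell notation is the anode (oxidation) and the right-hand electrode is the cathode (reduction).
E°cell = E°(right) − E°(left) = −0.14 − (−1.66) = +1.52 V.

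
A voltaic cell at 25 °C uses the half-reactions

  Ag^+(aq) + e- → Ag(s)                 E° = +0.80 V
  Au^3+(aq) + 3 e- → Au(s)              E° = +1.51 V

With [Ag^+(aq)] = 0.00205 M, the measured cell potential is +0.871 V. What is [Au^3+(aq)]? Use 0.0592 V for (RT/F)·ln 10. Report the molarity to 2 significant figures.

Au³⁺/Au is the cathode (higher E°); E°cell = +1.51 − (+0.80) = +0.71 V with n = 3.
Since E = E° − (0.0592/n)·log Q, log Q = n(E° − E)/0.0592 = −8.159.
For Au^3+(aq) + 3 Ag(s) → Au(s) + 3 Ag^+(aq), the reaction quotient is Q = [Ag^+(aq)]^3 / [Au^3+(aq)].
Isolating [Au^3+(aq)] in Q = 10^{−8.159} yields log [Au^3+(aq)] = 0.094, i.e. 1.2 M.

1.2 M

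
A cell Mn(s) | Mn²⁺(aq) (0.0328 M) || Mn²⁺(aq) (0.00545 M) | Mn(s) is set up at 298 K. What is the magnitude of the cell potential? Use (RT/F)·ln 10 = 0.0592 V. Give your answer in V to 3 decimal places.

0.023 V

For a concentration cell E°cell = 0, since both electrodes use the same couple.
The compartment with the higher Mn²⁺(aq) concentration (0.0328 M) acts as the cathode; ions are reduced there and produced at the dilute (0.00545 M) anode.
With n = 2, Ecell = −(0.0592/2)·log([dilute]/[conc]) = −(0.0592/2)·log(0.00545/0.0328) = +0.023 V.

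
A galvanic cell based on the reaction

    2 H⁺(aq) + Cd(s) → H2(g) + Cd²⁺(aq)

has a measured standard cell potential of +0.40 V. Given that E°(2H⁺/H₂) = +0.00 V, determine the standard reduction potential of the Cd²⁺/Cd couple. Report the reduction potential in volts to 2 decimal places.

−0.40 V

In the reaction as written the 2H⁺/H₂ couple is reduced (cathode) and Cd²⁺/Cd is oxidized (anode), so E°cell = E°(2H⁺/H₂) − E°(Cd²⁺/Cd).
E°(Cd²⁺/Cd) = E°(cathode) − E°cell = +0.00 − (+0.40) = −0.40 V.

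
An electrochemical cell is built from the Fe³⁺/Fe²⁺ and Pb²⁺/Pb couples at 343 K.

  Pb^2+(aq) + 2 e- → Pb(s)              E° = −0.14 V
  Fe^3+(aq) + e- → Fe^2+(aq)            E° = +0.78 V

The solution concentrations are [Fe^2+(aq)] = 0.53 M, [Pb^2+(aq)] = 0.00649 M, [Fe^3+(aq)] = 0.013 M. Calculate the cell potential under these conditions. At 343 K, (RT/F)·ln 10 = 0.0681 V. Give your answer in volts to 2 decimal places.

+0.88 V

The Fe³⁺/Fe²⁺ couple has the more positive E°, so it is the cathode; Pb²⁺/Pb is the anode.
The standard potential is +0.78 − (−0.14) = +0.92 V and the balanced reaction transfers n = 2 electrons.
The balanced reaction is 2 Fe^3+(aq) + Pb(s) → 2 Fe^2+(aq) + Pb^2+(aq), so Q = ([Fe^2+(aq)]^2·[Pb^2+(aq)]) / [Fe^3+(aq)]^2 = 10.8 and log Q = 1.033.
E = E° − (0.0681/n)·log Q = +0.92 − (0.0681/2)(1.033) = +0.88 V.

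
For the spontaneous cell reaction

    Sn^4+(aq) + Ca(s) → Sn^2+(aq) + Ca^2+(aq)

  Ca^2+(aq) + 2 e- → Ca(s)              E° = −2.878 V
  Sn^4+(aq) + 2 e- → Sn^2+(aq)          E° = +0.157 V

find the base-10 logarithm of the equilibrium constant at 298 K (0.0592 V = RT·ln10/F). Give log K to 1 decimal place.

The Sn⁴⁺/Sn²⁺ couple is reduced (cathode); E°cell = +0.157 − (−2.878) = +3.035 V with n = 2.
At equilibrium E = 0, so log K = nE°cell / 0.0592 = (2)(+3.035) / 0.0592 = 102.5.

log K = 102.5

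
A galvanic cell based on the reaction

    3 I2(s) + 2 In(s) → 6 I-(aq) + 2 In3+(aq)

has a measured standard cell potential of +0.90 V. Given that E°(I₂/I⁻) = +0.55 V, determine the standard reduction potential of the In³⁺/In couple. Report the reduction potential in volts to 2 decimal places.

−0.35 V

In the reaction as written the I₂/I⁻ couple is reduced (cathode) and In³⁺/In is oxidized (anode), so E°cell = E°(I₂/I⁻) − E°(In³⁺/In).
E°(In³⁺/In) = E°(cathode) − E°cell = +0.55 − (+0.90) = −0.35 V.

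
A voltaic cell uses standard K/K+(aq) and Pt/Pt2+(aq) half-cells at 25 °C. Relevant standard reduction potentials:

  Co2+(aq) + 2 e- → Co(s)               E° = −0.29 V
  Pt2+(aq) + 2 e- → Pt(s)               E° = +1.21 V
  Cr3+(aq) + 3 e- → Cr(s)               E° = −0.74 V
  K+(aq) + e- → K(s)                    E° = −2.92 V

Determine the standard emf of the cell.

Of the two couples in this cell, the one with the more positive reduction potential is reduced at the cathode: here that is Pt²⁺/Pt (+1.21 V); K⁺/K (−2.92 V) is the anode.
E°cell = E°(cathode) − E°(anode) = +1.21 − (−2.92) = +4.13 V.

+4.13 V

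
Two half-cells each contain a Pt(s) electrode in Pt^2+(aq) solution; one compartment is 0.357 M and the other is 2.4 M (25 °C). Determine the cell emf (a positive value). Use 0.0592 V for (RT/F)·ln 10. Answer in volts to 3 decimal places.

0.024 V

For a concentration cell E°cell = 0, since both electrodes use the same couple.
The compartment with the higher Pt^2+(aq) concentration (2.4 M) acts as the cathode; ions are reduced there and produced at the dilute (0.357 M) anode.
With n = 2, Ecell = −(0.0592/2)·log([dilute]/[conc]) = −(0.0592/2)·log(0.357/2.4) = +0.024 V.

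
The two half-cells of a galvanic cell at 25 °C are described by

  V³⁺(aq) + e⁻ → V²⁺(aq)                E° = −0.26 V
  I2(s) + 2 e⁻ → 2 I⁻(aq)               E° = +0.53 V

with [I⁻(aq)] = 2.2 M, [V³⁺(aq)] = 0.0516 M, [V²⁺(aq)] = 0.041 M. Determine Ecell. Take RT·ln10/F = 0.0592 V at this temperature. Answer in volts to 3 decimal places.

+0.764 V

Since E°(I₂/I⁻) > E°(V³⁺/V²⁺), I₂/I⁻ serves as the cathode.
E°cell = E°cat − E°an = +0.53 − (−0.26) = +0.79 V; n = 2.
Balancing gives I2(s) + 2 V²⁺(aq) → 2 I⁻(aq) + 2 V³⁺(aq); hence Q = ([I⁻(aq)]^2·[V³⁺(aq)]^2) / [V²⁺(aq)]^2 = 7.67 (log Q = 0.885).
By the Nernst equation, E = +0.79 − (0.0592/2)·(0.885) = +0.764 V.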